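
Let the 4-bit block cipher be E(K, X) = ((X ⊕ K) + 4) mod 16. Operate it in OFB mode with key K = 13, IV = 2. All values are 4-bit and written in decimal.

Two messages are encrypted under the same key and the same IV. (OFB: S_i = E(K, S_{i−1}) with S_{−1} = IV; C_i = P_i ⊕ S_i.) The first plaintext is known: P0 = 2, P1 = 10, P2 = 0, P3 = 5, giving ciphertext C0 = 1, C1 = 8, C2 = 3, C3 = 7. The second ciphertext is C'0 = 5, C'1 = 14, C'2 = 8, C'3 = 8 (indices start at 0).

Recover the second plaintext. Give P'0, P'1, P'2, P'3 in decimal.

P'0 = 6, P'1 = 12, P'2 = 11, P'3 = 10

In OFB with a reused IV, both messages share the same keystream S_i, so C_i ⊕ C'_i = P_i ⊕ P'_i and thus P'_i = P_i ⊕ C_i ⊕ C'_i.
P'0: 2 ⊕ 1 ⊕ 5 = 6.
P'1: 10 ⊕ 8 ⊕ 14 = 12.
P'2: 0 ⊕ 3 ⊕ 8 = 11.
P'3: 5 ⊕ 7 ⊕ 8 = 10.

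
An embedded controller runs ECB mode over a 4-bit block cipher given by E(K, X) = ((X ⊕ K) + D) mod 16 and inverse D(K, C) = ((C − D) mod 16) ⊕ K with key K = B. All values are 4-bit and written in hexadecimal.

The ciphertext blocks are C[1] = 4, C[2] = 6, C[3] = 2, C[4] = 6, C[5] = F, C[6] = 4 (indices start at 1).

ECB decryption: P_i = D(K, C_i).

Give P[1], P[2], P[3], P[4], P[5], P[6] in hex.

P[1]: D(K, 4) = C.
P[2]: D(K, 6) = 2.
P[3]: D(K, 2) = E.
P[4]: D(K, 6) = 2.
P[5]: D(K, F) = 9.
P[6]: D(K, 4) = C.

P[1] = C, P[2] = 2, P[3] = E, P[4] = 2, P[5] = 9, P[6] = C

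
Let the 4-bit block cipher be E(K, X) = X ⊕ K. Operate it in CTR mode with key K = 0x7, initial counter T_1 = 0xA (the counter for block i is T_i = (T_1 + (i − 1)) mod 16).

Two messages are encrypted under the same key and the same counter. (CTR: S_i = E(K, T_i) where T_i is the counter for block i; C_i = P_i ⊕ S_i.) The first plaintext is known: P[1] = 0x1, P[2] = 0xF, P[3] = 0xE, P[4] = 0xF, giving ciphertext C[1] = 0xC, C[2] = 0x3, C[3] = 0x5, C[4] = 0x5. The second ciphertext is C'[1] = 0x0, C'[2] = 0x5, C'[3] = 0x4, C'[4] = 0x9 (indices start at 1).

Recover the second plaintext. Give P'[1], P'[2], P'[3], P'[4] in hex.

In CTR with a reused counter, both messages share the same keystream S_i, so C_i ⊕ C'_i = P_i ⊕ P'_i and thus P'_i = P_i ⊕ C_i ⊕ C'_i.
P'[1]: 0x1 ⊕ 0xC ⊕ 0x0 = 0xD.
P'[2]: 0xF ⊕ 0x3 ⊕ 0x5 = 0x9.
P'[3]: 0xE ⊕ 0x5 ⊕ 0x4 = 0xF.
P'[4]: 0xF ⊕ 0x5 ⊕ 0x9 = 0x3.

P'[1] = 0xD, P'[2] = 0x9, P'[3] = 0xF, P'[4] = 0x3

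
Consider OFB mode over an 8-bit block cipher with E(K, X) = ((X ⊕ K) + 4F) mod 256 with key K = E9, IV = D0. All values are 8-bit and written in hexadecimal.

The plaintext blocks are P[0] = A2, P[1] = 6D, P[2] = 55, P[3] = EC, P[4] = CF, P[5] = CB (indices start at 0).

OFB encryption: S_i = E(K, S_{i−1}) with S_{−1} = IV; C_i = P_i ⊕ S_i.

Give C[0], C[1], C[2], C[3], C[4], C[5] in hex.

C[0]: S = E(K, D0) = 88; A2 ⊕ 88 = 2A.
C[1]: S = E(K, 88) = B0; 6D ⊕ B0 = DD.
C[2]: S = E(K, B0) = A8; 55 ⊕ A8 = FD.
C[3]: S = E(K, A8) = 90; EC ⊕ 90 = 7C.
C[4]: S = E(K, 90) = C8; CF ⊕ C8 = 07.
C[5]: S = E(K, C8) = 70; CB ⊕ 70 = BB.

C[0] = 2A, C[1] = DD, C[2] = FD, C[3] = 7C, C[4] = 07, C[5] = BB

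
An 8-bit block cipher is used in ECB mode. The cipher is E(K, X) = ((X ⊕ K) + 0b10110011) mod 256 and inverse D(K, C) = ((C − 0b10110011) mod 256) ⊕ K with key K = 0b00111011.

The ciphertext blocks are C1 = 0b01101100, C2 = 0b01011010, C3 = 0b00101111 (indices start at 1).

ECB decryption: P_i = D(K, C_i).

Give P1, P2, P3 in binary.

P1: D(K, 0b01101100) = 0b10000010.
P2: D(K, 0b01011010) = 0b10011100.
P3: D(K, 0b00101111) = 0b01000111.

P1 = 0b10000010, P2 = 0b10011100, P3 = 0b01000111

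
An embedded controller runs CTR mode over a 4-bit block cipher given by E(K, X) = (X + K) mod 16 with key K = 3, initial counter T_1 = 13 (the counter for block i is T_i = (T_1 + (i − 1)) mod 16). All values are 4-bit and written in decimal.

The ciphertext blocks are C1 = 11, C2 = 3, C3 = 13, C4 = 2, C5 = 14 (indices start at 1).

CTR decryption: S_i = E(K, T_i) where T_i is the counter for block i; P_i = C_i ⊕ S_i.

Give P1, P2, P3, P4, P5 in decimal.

P1: T = 13, S = E(K, T) = 0; 11 ⊕ 0 = 11.
P2: T = 14, S = E(K, T) = 1; 3 ⊕ 1 = 2.
P3: T = 15, S = E(K, T) = 2; 13 ⊕ 2 = 15.
P4: T = 0, S = E(K, T) = 3; 2 ⊕ 3 = 1.
P5: T = 1, S = E(K, T) = 4; 14 ⊕ 4 = 10.

P1 = 11, P2 = 2, P3 = 15, P4 = 1, P5 = 10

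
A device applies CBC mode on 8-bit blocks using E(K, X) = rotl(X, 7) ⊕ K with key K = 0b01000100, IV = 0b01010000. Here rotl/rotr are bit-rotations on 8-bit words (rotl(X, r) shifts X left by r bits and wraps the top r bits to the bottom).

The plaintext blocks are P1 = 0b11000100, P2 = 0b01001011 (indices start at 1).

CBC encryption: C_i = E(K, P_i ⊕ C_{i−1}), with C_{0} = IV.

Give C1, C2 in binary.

C1: P1 ⊕ 0b01010000 = 0b10010100; E(K, 0b10010100) = 0b00001110.
C2: P2 ⊕ 0b00001110 = 0b01000101; E(K, 0b01000101) = 0b11100110.

C1 = 0b00001110, C2 = 0b11100110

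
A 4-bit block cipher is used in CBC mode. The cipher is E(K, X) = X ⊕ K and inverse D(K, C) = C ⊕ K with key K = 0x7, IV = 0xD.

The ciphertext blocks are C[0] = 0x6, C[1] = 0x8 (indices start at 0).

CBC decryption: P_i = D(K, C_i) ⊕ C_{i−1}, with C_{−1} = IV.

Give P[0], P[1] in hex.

P[0]: D(K, 0x6) = 0x1; 0x1 ⊕ 0xD = 0xC.
P[1]: D(K, 0x8) = 0xF; 0xF ⊕ 0x6 = 0x9.

P[0] = 0xC, P[1] = 0x9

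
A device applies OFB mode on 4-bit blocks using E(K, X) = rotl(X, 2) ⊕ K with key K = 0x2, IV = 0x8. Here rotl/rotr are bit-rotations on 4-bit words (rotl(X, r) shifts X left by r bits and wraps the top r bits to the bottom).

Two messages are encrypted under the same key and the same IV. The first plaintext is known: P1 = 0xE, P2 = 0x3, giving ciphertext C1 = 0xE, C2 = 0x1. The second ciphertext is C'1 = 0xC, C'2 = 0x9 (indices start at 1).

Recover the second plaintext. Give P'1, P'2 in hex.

In OFB with a reused IV, both messages share the same keystream S_i, so C_i ⊕ C'_i = P_i ⊕ P'_i and thus P'_i = P_i ⊕ C_i ⊕ C'_i.
P'1: 0xE ⊕ 0xE ⊕ 0xC = 0xC.
P'2: 0x3 ⊕ 0x1 ⊕ 0x9 = 0xB.

P'1 = 0xC, P'2 = 0xB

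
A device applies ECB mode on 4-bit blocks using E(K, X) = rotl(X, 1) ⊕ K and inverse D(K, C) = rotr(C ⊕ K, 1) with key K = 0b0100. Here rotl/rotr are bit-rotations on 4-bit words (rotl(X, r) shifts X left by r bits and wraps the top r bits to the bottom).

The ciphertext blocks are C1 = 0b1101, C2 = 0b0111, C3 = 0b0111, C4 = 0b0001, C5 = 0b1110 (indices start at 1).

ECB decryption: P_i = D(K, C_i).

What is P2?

P2 = 0b1001

P2: D(K, 0b0111) = 0b1001.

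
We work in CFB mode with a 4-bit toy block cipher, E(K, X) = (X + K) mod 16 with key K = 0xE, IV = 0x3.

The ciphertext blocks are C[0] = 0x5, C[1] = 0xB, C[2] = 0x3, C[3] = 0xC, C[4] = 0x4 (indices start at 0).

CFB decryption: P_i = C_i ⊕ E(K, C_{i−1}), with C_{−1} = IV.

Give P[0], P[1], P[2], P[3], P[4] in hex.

P[0] = 0x4, P[1] = 0x8, P[2] = 0xA, P[3] = 0xD, P[4] = 0xE

P[0]: E(K, 0x3) = 0x1; 0x5 ⊕ 0x1 = 0x4.
P[1]: E(K, 0x5) = 0x3; 0xB ⊕ 0x3 = 0x8.
P[2]: E(K, 0xB) = 0x9; 0x3 ⊕ 0x9 = 0xA.
P[3]: E(K, 0x3) = 0x1; 0xC ⊕ 0x1 = 0xD.
P[4]: E(K, 0xC) = 0xA; 0x4 ⊕ 0xA = 0xE.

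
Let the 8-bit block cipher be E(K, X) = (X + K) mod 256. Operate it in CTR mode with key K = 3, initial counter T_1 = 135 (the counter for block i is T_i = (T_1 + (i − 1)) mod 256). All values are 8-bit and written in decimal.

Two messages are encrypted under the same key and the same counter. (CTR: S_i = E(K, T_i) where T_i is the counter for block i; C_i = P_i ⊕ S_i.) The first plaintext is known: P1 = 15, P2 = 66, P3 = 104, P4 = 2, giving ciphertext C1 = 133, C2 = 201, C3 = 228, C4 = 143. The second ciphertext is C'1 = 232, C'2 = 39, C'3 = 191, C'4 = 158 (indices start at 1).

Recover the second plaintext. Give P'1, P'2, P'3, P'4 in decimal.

P'1 = 98, P'2 = 172, P'3 = 51, P'4 = 19

In CTR with a reused counter, both messages share the same keystream S_i, so C_i ⊕ C'_i = P_i ⊕ P'_i and thus P'_i = P_i ⊕ C_i ⊕ C'_i.
P'1: 15 ⊕ 133 ⊕ 232 = 98.
P'2: 66 ⊕ 201 ⊕ 39 = 172.
P'3: 104 ⊕ 228 ⊕ 191 = 51.
P'4: 2 ⊕ 143 ⊕ 158 = 19.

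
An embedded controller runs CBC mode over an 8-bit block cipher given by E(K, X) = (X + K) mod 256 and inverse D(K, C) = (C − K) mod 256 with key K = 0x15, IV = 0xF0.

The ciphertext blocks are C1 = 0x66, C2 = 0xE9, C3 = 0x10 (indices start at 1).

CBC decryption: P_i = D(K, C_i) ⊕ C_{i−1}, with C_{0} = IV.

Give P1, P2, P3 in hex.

P1 = 0xA1, P2 = 0xB2, P3 = 0x12

P1: D(K, 0x66) = 0x51; 0x51 ⊕ 0xF0 = 0xA1.
P2: D(K, 0xE9) = 0xD4; 0xD4 ⊕ 0x66 = 0xB2.
P3: D(K, 0x10) = 0xFB; 0xFB ⊕ 0xE9 = 0x12.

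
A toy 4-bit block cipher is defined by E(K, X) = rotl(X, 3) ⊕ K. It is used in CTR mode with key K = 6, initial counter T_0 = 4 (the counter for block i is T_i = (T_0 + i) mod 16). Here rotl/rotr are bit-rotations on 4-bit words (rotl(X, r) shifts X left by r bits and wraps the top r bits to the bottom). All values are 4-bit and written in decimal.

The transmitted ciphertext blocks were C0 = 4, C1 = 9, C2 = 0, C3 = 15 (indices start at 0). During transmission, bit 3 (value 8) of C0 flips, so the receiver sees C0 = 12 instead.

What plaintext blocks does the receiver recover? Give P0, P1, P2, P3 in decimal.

P0 = 8, P1 = 5, P2 = 5, P3 = 2

CTR decryption: S_i = E(K, T_i) where T_i is the counter for block i; P_i = C_i ⊕ S_i.
Only C0 changed, to 12. In CTR, a change in C_i flips the same bit in P_i only; the keystream is unaffected. Decrypting the received ciphertext:
P0: T = 4, S = E(K, T) = 4; 12 ⊕ 4 = 8.
P1: T = 5, S = E(K, T) = 12; 9 ⊕ 12 = 5.
P2: T = 6, S = E(K, T) = 5; 0 ⊕ 5 = 5.
P3: T = 7, S = E(K, T) = 13; 15 ⊕ 13 = 2.
Blocks that differ from the original plaintext: P0.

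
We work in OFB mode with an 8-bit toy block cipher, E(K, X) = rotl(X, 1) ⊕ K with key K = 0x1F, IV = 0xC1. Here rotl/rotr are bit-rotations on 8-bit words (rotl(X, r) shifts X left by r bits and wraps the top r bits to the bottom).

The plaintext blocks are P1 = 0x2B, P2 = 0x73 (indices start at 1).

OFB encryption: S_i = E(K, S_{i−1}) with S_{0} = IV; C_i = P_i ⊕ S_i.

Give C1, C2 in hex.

C1: S = E(K, 0xC1) = 0x9C; 0x2B ⊕ 0x9C = 0xB7.
C2: S = E(K, 0x9C) = 0x26; 0x73 ⊕ 0x26 = 0x55.

C1 = 0xB7, C2 = 0x55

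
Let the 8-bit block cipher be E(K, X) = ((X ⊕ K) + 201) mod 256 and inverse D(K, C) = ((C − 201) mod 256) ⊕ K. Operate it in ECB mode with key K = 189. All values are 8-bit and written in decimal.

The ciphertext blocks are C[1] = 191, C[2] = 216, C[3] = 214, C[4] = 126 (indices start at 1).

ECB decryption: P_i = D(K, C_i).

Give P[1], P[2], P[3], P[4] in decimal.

P[1] = 75, P[2] = 178, P[3] = 176, P[4] = 8

P[1]: D(K, 191) = 75.
P[2]: D(K, 216) = 178.
P[3]: D(K, 214) = 176.
P[4]: D(K, 126) = 8.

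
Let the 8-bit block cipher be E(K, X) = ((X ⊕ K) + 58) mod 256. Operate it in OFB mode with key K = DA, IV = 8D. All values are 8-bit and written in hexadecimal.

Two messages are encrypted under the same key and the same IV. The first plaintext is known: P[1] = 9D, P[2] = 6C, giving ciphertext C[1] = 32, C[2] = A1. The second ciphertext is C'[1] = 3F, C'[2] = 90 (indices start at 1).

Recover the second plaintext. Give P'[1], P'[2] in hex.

P'[1] = 90, P'[2] = 5D

In OFB with a reused IV, both messages share the same keystream S_i, so C_i ⊕ C'_i = P_i ⊕ P'_i and thus P'_i = P_i ⊕ C_i ⊕ C'_i.
P'[1]: 9D ⊕ 32 ⊕ 3F = 90.
P'[2]: 6C ⊕ A1 ⊕ 90 = 5D.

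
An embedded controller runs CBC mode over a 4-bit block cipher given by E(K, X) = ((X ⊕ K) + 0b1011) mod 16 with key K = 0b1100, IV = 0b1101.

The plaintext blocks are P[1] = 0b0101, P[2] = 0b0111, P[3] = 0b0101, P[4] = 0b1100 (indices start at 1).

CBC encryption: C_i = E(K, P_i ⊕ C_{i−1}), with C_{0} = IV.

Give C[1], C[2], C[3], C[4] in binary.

C[1]: P[1] ⊕ 0b1101 = 0b1000; E(K, 0b1000) = 0b1111.
C[2]: P[2] ⊕ 0b1111 = 0b1000; E(K, 0b1000) = 0b1111.
C[3]: P[3] ⊕ 0b1111 = 0b1010; E(K, 0b1010) = 0b0001.
C[4]: P[4] ⊕ 0b0001 = 0b1101; E(K, 0b1101) = 0b1100.

C[1] = 0b1111, C[2] = 0b1111, C[3] = 0b0001, C[4] = 0b1100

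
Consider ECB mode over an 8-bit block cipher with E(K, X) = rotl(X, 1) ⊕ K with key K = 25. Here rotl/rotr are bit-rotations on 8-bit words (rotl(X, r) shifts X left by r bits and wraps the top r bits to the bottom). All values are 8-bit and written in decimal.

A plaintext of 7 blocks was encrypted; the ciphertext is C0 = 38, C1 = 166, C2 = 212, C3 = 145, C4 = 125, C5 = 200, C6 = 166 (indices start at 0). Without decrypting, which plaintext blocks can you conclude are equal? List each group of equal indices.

P1 = P6

ECB encrypts each block independently with the same key, so equal ciphertext blocks imply equal plaintext blocks.
C1 = C6 = 166, so P1 = P6.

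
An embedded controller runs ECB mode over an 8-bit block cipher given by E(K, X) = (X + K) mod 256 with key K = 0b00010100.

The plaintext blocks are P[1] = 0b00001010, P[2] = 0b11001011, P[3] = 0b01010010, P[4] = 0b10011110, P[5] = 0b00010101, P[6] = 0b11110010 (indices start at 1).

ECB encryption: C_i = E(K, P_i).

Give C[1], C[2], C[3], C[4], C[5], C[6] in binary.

C[1]: E(K, 0b00001010) = 0b00011110.
C[2]: E(K, 0b11001011) = 0b11011111.
C[3]: E(K, 0b01010010) = 0b01100110.
C[4]: E(K, 0b10011110) = 0b10110010.
C[5]: E(K, 0b00010101) = 0b00101001.
C[6]: E(K, 0b11110010) = 0b00000110.

C[1] = 0b00011110, C[2] = 0b11011111, C[3] = 0b01100110, C[4] = 0b10110010, C[5] = 0b00101001, C[6] = 0b00000110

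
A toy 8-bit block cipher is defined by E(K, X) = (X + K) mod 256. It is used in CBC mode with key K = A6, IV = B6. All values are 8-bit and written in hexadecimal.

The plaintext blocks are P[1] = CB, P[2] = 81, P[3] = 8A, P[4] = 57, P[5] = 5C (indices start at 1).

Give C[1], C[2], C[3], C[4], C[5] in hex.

C[1] = 23, C[2] = 48, C[3] = 68, C[4] = E5, C[5] = 5F

CBC encryption: C_i = E(K, P_i ⊕ C_{i−1}), with C_{0} = IV.
C[1]: P[1] ⊕ B6 = 7D; E(K, 7D) = 23.
C[2]: P[2] ⊕ 23 = A2; E(K, A2) = 48.
C[3]: P[3] ⊕ 48 = C2; E(K, C2) = 68.
C[4]: P[4] ⊕ 68 = 3F; E(K, 3F) = E5.
C[5]: P[5] ⊕ E5 = B9; E(K, B9) = 5F.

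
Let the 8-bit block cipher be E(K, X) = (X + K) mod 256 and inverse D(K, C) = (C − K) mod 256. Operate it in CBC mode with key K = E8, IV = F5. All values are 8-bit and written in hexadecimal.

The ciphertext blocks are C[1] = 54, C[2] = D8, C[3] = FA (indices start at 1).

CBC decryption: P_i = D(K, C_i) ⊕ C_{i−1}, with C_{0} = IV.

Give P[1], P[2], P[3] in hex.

P[1]: D(K, 54) = 6C; 6C ⊕ F5 = 99.
P[2]: D(K, D8) = F0; F0 ⊕ 54 = A4.
P[3]: D(K, FA) = 12; 12 ⊕ D8 = CA.

P[1] = 99, P[2] = A4, P[3] = CA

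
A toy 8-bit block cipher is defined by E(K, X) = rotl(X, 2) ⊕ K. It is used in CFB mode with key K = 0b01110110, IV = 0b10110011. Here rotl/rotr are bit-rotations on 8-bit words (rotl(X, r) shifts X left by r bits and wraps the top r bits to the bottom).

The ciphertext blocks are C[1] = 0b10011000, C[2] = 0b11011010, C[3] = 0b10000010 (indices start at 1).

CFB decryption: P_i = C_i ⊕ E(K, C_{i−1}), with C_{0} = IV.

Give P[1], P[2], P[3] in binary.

P[1]: E(K, 0b10110011) = 0b10111000; 0b10011000 ⊕ 0b10111000 = 0b00100000.
P[2]: E(K, 0b10011000) = 0b00010100; 0b11011010 ⊕ 0b00010100 = 0b11001110.
P[3]: E(K, 0b11011010) = 0b00011101; 0b10000010 ⊕ 0b00011101 = 0b10011111.

P[1] = 0b00100000, P[2] = 0b11001110, P[3] = 0b10011111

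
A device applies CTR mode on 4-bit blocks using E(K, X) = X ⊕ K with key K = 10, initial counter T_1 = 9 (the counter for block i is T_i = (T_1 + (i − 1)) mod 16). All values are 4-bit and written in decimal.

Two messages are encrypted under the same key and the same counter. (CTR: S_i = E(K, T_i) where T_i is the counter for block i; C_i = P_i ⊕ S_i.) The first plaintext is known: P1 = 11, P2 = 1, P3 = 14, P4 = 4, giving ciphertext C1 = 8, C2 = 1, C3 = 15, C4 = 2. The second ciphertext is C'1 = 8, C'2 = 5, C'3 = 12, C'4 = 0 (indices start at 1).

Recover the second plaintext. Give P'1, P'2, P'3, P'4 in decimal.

In CTR with a reused counter, both messages share the same keystream S_i, so C_i ⊕ C'_i = P_i ⊕ P'_i and thus P'_i = P_i ⊕ C_i ⊕ C'_i.
P'1: 11 ⊕ 8 ⊕ 8 = 11.
P'2: 1 ⊕ 1 ⊕ 5 = 5.
P'3: 14 ⊕ 15 ⊕ 12 = 13.
P'4: 4 ⊕ 2 ⊕ 0 = 6.

P'1 = 11, P'2 = 5, P'3 = 13, P'4 = 6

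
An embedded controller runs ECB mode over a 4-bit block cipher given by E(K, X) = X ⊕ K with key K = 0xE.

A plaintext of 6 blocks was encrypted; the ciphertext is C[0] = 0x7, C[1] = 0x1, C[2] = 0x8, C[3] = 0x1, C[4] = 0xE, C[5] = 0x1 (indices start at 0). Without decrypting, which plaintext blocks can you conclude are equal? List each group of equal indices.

ECB encrypts each block independently with the same key, so equal ciphertext blocks imply equal plaintext blocks.
C[1] = C[3] = C[5] = 0x1, so P[1] = P[3] = P[5].

P[1] = P[3] = P[5]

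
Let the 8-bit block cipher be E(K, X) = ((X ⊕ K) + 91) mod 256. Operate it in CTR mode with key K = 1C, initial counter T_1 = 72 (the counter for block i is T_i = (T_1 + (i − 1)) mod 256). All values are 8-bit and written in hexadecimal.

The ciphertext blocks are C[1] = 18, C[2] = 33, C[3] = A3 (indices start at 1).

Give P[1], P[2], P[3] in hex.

CTR decryption: S_i = E(K, T_i) where T_i is the counter for block i; P_i = C_i ⊕ S_i.
P[1]: T = 72, S = E(K, T) = FF; 18 ⊕ FF = E7.
P[2]: T = 73, S = E(K, T) = 00; 33 ⊕ 00 = 33.
P[3]: T = 74, S = E(K, T) = F9; A3 ⊕ F9 = 5A.

P[1] = E7, P[2] = 33, P[3] = 5A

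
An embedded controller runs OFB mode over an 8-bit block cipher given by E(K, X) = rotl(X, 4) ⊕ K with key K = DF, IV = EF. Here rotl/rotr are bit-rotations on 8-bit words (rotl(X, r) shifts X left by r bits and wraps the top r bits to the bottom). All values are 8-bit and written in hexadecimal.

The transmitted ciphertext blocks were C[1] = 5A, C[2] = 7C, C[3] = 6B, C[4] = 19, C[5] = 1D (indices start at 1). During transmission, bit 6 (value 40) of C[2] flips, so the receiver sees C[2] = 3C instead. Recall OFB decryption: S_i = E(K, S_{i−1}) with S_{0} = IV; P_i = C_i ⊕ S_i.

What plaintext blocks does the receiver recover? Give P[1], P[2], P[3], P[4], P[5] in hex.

P[1] = 7B, P[2] = F1, P[3] = 68, P[4] = F6, P[5] = 3C

Only C[2] changed, to 3C. In OFB, a change in C_i flips the same bit in P_i only; the keystream is unaffected. Decrypting the received ciphertext:
P[1]: S = E(K, EF) = 21; 5A ⊕ 21 = 7B.
P[2]: S = E(K, 21) = CD; 3C ⊕ CD = F1.
P[3]: S = E(K, CD) = 03; 6B ⊕ 03 = 68.
P[4]: S = E(K, 03) = EF; 19 ⊕ EF = F6.
P[5]: S = E(K, EF) = 21; 1D ⊕ 21 = 3C.
Blocks that differ from the original plaintext: P[2].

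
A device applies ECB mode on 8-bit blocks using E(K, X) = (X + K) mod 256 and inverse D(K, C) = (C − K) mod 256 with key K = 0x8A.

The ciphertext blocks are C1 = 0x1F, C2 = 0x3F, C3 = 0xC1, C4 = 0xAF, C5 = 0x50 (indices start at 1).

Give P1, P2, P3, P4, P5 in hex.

P1 = 0x95, P2 = 0xB5, P3 = 0x37, P4 = 0x25, P5 = 0xC6

ECB decryption: P_i = D(K, C_i).
P1: D(K, 0x1F) = 0x95.
P2: D(K, 0x3F) = 0xB5.
P3: D(K, 0xC1) = 0x37.
P4: D(K, 0xAF) = 0x25.
P5: D(K, 0x50) = 0xC6.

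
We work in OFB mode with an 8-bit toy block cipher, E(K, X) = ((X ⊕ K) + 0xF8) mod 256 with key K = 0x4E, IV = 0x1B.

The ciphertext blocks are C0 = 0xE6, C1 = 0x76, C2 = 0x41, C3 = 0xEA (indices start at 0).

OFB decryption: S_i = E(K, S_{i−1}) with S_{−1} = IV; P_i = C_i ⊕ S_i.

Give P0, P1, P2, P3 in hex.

P0: S = E(K, 0x1B) = 0x4D; 0xE6 ⊕ 0x4D = 0xAB.
P1: S = E(K, 0x4D) = 0xFB; 0x76 ⊕ 0xFB = 0x8D.
P2: S = E(K, 0xFB) = 0xAD; 0x41 ⊕ 0xAD = 0xEC.
P3: S = E(K, 0xAD) = 0xDB; 0xEA ⊕ 0xDB = 0x31.

P0 = 0xAB, P1 = 0x8D, P2 = 0xEC, P3 = 0x31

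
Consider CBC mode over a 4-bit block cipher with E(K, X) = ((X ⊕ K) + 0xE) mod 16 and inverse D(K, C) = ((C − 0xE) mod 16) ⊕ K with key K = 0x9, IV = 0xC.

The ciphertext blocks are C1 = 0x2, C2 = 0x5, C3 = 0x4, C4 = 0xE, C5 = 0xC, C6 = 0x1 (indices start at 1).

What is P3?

CBC decryption: P_i = D(K, C_i) ⊕ C_{i−1}, with C_{0} = IV.
P3: D(K, 0x4) = 0xF; 0xF ⊕ 0x5 = 0xA.

P3 = 0xA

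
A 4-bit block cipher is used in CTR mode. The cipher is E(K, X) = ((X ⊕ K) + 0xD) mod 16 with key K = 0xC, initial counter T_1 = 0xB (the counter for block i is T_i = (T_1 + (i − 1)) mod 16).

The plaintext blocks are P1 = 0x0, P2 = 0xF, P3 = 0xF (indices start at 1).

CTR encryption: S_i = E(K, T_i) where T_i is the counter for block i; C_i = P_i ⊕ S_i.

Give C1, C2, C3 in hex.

C1 = 0x4, C2 = 0x2, C3 = 0x1

C1: T = 0xB, S = E(K, T) = 0x4; 0x0 ⊕ 0x4 = 0x4.
C2: T = 0xC, S = E(K, T) = 0xD; 0xF ⊕ 0xD = 0x2.
C3: T = 0xD, S = E(K, T) = 0xE; 0xF ⊕ 0xE = 0x1.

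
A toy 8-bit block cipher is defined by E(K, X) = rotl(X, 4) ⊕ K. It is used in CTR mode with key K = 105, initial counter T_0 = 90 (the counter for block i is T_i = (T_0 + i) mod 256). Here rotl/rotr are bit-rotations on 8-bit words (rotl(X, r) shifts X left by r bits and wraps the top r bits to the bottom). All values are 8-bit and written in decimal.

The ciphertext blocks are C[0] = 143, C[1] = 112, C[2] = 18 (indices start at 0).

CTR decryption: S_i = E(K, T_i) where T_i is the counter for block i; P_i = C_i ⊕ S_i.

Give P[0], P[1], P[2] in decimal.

P[0]: T = 90, S = E(K, T) = 204; 143 ⊕ 204 = 67.
P[1]: T = 91, S = E(K, T) = 220; 112 ⊕ 220 = 172.
P[2]: T = 92, S = E(K, T) = 172; 18 ⊕ 172 = 190.

P[0] = 67, P[1] = 172, P[2] = 190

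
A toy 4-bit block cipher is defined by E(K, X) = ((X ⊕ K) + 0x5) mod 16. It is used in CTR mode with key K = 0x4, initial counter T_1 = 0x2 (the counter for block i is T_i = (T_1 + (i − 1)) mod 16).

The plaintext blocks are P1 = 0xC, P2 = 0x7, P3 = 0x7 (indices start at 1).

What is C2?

CTR encryption: S_i = E(K, T_i) where T_i is the counter for block i; C_i = P_i ⊕ S_i.
C1: T = 0x2, S = E(K, T) = 0xB; 0xC ⊕ 0xB = 0x7.
C2: T = 0x3, S = E(K, T) = 0xC; 0x7 ⊕ 0xC = 0xB.

C2 = 0xB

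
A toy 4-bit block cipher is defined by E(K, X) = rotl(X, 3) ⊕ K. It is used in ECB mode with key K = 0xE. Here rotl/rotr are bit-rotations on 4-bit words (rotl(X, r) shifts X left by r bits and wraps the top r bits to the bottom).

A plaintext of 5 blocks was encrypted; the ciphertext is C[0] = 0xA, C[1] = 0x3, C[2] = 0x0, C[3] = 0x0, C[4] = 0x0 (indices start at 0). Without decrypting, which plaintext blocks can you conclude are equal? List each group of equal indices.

P[2] = P[3] = P[4]

ECB encrypts each block independently with the same key, so equal ciphertext blocks imply equal plaintext blocks.
C[2] = C[3] = C[4] = 0x0, so P[2] = P[3] = P[4].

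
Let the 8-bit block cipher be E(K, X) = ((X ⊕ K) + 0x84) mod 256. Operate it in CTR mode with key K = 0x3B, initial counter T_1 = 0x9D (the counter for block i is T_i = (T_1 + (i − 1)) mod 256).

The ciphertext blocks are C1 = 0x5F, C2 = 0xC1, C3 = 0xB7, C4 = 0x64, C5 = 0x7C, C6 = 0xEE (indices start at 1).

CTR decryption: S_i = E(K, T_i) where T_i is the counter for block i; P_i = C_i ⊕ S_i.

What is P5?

P5 = 0x62

P5: T = 0xA1, S = E(K, T) = 0x1E; 0x7C ⊕ 0x1E = 0x62.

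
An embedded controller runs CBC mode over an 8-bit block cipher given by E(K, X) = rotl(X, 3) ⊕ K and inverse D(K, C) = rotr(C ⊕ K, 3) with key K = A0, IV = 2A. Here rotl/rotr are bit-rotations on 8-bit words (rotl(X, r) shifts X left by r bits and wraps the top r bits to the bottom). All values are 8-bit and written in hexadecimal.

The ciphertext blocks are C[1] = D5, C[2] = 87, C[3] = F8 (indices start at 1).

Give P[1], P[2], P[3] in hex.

P[1] = 84, P[2] = 31, P[3] = 8C

CBC decryption: P_i = D(K, C_i) ⊕ C_{i−1}, with C_{0} = IV.
P[1]: D(K, D5) = AE; AE ⊕ 2A = 84.
P[2]: D(K, 87) = E4; E4 ⊕ D5 = 31.
P[3]: D(K, F8) = 0B; 0B ⊕ 87 = 8C.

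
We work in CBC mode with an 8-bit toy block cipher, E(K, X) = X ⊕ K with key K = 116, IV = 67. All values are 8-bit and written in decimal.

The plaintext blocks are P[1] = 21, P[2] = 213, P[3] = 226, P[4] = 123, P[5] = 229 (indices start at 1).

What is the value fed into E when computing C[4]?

110

CBC encryption: C_i = E(K, P_i ⊕ C_{i−1}), with C_{0} = IV.
C[1]: P[1] ⊕ 67 = 86; E(K, 86) = 34.
C[2]: P[2] ⊕ 34 = 247; E(K, 247) = 131.
C[3]: P[3] ⊕ 131 = 97; E(K, 97) = 21.
C[4]: P[4] ⊕ 21 = 110; E(K, 110) = 26.
So the input to E for block [4] is 110.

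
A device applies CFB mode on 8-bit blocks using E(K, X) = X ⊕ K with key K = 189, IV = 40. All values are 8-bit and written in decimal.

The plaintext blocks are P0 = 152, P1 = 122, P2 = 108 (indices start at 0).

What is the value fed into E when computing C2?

202

CFB encryption: C_i = P_i ⊕ E(K, C_{i−1}), with C_{−1} = IV.
C0: E(K, 40) = 149; 152 ⊕ 149 = 13.
C1: E(K, 13) = 176; 122 ⊕ 176 = 202.
C2: E(K, 202) = 119; 108 ⊕ 119 = 27.
So the input to E for block 2 is 202.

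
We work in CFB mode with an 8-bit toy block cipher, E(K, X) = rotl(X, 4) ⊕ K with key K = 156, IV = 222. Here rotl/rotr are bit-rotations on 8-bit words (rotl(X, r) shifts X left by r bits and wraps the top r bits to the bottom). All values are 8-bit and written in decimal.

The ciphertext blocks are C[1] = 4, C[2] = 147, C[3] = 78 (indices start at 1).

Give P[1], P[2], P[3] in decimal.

CFB decryption: P_i = C_i ⊕ E(K, C_{i−1}), with C_{0} = IV.
P[1]: E(K, 222) = 113; 4 ⊕ 113 = 117.
P[2]: E(K, 4) = 220; 147 ⊕ 220 = 79.
P[3]: E(K, 147) = 165; 78 ⊕ 165 = 235.

P[1] = 117, P[2] = 79, P[3] = 235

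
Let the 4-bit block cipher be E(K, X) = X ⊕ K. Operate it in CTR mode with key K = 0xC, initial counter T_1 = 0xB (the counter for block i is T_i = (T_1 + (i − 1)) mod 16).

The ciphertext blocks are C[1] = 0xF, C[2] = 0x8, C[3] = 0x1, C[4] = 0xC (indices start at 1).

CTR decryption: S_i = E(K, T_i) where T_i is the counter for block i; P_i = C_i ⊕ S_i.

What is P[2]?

P[2]: T = 0xC, S = E(K, T) = 0x0; 0x8 ⊕ 0x0 = 0x8.

P[2] = 0x8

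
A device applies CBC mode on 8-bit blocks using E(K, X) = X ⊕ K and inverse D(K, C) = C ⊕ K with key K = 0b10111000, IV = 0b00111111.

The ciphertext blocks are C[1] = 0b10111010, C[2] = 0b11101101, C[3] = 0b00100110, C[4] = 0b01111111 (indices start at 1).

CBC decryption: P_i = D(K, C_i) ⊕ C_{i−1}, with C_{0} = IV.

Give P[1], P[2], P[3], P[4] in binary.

P[1] = 0b00111101, P[2] = 0b11101111, P[3] = 0b01110011, P[4] = 0b11100001

P[1]: D(K, 0b10111010) = 0b00000010; 0b00000010 ⊕ 0b00111111 = 0b00111101.
P[2]: D(K, 0b11101101) = 0b01010101; 0b01010101 ⊕ 0b10111010 = 0b11101111.
P[3]: D(K, 0b00100110) = 0b10011110; 0b10011110 ⊕ 0b11101101 = 0b01110011.
P[4]: D(K, 0b01111111) = 0b11000111; 0b11000111 ⊕ 0b00100110 = 0b11100001.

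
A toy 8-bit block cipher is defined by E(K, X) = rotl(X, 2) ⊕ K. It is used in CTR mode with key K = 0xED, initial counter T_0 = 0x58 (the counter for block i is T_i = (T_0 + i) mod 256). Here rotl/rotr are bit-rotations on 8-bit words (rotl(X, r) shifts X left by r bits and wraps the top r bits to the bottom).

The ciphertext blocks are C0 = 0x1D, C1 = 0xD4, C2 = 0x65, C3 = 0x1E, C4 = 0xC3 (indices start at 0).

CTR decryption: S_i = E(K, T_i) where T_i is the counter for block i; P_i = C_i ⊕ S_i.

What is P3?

P3: T = 0x5B, S = E(K, T) = 0x80; 0x1E ⊕ 0x80 = 0x9E.

P3 = 0x9E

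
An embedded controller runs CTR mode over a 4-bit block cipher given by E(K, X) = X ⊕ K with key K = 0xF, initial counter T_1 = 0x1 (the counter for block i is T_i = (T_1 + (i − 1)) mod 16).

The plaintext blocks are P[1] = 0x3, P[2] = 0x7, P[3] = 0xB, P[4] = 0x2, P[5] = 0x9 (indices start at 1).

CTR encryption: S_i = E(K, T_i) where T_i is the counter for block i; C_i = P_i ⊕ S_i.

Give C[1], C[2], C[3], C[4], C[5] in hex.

C[1]: T = 0x1, S = E(K, T) = 0xE; 0x3 ⊕ 0xE = 0xD.
C[2]: T = 0x2, S = E(K, T) = 0xD; 0x7 ⊕ 0xD = 0xA.
C[3]: T = 0x3, S = E(K, T) = 0xC; 0xB ⊕ 0xC = 0x7.
C[4]: T = 0x4, S = E(K, T) = 0xB; 0x2 ⊕ 0xB = 0x9.
C[5]: T = 0x5, S = E(K, T) = 0xA; 0x9 ⊕ 0xA = 0x3.

C[1] = 0xD, C[2] = 0xA, C[3] = 0x7, C[4] = 0x9, C[5] = 0x3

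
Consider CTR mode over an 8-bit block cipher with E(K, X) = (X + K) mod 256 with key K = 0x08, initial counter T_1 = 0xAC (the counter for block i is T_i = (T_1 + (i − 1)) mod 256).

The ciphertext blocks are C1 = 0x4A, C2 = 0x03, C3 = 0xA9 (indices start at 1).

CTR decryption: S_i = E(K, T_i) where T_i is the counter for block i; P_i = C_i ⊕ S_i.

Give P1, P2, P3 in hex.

P1: T = 0xAC, S = E(K, T) = 0xB4; 0x4A ⊕ 0xB4 = 0xFE.
P2: T = 0xAD, S = E(K, T) = 0xB5; 0x03 ⊕ 0xB5 = 0xB6.
P3: T = 0xAE, S = E(K, T) = 0xB6; 0xA9 ⊕ 0xB6 = 0x1F.

P1 = 0xFE, P2 = 0xB6, P3 = 0x1F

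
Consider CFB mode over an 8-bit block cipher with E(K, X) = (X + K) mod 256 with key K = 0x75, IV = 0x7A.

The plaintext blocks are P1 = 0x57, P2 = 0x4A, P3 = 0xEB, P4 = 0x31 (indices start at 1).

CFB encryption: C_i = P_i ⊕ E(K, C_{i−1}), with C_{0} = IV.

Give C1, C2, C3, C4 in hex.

C1: E(K, 0x7A) = 0xEF; 0x57 ⊕ 0xEF = 0xB8.
C2: E(K, 0xB8) = 0x2D; 0x4A ⊕ 0x2D = 0x67.
C3: E(K, 0x67) = 0xDC; 0xEB ⊕ 0xDC = 0x37.
C4: E(K, 0x37) = 0xAC; 0x31 ⊕ 0xAC = 0x9D.

C1 = 0xB8, C2 = 0x67, C3 = 0x37, C4 = 0x9D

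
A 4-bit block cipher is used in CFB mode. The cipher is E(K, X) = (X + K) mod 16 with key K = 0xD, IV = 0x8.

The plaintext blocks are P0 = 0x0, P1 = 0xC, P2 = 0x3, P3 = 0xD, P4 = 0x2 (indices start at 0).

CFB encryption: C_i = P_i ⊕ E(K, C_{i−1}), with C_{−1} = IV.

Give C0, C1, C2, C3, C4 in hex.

C0: E(K, 0x8) = 0x5; 0x0 ⊕ 0x5 = 0x5.
C1: E(K, 0x5) = 0x2; 0xC ⊕ 0x2 = 0xE.
C2: E(K, 0xE) = 0xB; 0x3 ⊕ 0xB = 0x8.
C3: E(K, 0x8) = 0x5; 0xD ⊕ 0x5 = 0x8.
C4: E(K, 0x8) = 0x5; 0x2 ⊕ 0x5 = 0x7.

C0 = 0x5, C1 = 0xE, C2 = 0x8, C3 = 0x8, C4 = 0x7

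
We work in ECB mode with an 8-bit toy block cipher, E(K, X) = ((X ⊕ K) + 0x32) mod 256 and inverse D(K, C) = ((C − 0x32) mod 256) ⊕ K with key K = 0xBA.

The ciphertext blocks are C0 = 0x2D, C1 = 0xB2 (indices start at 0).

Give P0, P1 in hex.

ECB decryption: P_i = D(K, C_i).
P0: D(K, 0x2D) = 0x41.
P1: D(K, 0xB2) = 0x3A.

P0 = 0x41, P1 = 0x3A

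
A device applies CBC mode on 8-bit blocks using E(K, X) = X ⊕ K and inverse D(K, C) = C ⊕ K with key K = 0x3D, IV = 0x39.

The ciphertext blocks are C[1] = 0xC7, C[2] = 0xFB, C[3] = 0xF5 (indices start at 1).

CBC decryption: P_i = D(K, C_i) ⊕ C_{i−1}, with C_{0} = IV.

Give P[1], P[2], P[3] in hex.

P[1]: D(K, 0xC7) = 0xFA; 0xFA ⊕ 0x39 = 0xC3.
P[2]: D(K, 0xFB) = 0xC6; 0xC6 ⊕ 0xC7 = 0x01.
P[3]: D(K, 0xF5) = 0xC8; 0xC8 ⊕ 0xFB = 0x33.

P[1] = 0xC3, P[2] = 0x01, P[3] = 0x33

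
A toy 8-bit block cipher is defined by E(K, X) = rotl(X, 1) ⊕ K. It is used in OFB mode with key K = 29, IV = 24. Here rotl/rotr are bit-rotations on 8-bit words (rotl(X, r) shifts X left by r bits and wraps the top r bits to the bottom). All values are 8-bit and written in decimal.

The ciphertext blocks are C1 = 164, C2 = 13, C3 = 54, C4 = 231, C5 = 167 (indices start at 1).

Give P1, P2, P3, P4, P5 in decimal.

OFB decryption: S_i = E(K, S_{i−1}) with S_{0} = IV; P_i = C_i ⊕ S_i.
P1: S = E(K, 24) = 45; 164 ⊕ 45 = 137.
P2: S = E(K, 45) = 71; 13 ⊕ 71 = 74.
P3: S = E(K, 71) = 147; 54 ⊕ 147 = 165.
P4: S = E(K, 147) = 58; 231 ⊕ 58 = 221.
P5: S = E(K, 58) = 105; 167 ⊕ 105 = 206.

P1 = 137, P2 = 74, P3 = 165, P4 = 221, P5 = 206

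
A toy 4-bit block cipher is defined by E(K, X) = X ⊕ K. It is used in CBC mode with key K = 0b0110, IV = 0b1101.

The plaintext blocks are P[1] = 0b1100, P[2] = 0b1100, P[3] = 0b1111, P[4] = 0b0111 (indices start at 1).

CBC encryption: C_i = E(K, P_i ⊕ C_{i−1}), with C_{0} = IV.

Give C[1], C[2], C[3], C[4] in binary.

C[1] = 0b0111, C[2] = 0b1101, C[3] = 0b0100, C[4] = 0b0101

C[1]: P[1] ⊕ 0b1101 = 0b0001; E(K, 0b0001) = 0b0111.
C[2]: P[2] ⊕ 0b0111 = 0b1011; E(K, 0b1011) = 0b1101.
C[3]: P[3] ⊕ 0b1101 = 0b0010; E(K, 0b0010) = 0b0100.
C[4]: P[4] ⊕ 0b0100 = 0b0011; E(K, 0b0011) = 0b0101.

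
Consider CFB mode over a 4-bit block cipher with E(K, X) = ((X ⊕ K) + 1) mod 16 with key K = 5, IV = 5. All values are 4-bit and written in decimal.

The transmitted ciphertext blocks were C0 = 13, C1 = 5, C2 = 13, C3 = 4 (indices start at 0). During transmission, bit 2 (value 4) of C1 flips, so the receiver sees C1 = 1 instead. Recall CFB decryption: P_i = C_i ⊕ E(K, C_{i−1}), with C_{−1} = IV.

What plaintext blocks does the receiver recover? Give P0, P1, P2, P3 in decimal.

P0 = 12, P1 = 8, P2 = 8, P3 = 13

Only C1 changed, to 1. In CFB, a change in C_i flips the same bit in P_i and garbles P_{i+1}. Decrypting the received ciphertext:
P0: E(K, 5) = 1; 13 ⊕ 1 = 12.
P1: E(K, 13) = 9; 1 ⊕ 9 = 8.
P2: E(K, 1) = 5; 13 ⊕ 5 = 8.
P3: E(K, 13) = 9; 4 ⊕ 9 = 13.
Blocks that differ from the original plaintext: P1, P2.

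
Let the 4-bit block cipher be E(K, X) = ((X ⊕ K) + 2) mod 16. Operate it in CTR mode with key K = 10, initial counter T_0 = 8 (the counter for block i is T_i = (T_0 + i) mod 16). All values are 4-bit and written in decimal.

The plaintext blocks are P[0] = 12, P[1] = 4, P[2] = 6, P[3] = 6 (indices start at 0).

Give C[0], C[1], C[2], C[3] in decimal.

C[0] = 8, C[1] = 1, C[2] = 4, C[3] = 5

CTR encryption: S_i = E(K, T_i) where T_i is the counter for block i; C_i = P_i ⊕ S_i.
C[0]: T = 8, S = E(K, T) = 4; 12 ⊕ 4 = 8.
C[1]: T = 9, S = E(K, T) = 5; 4 ⊕ 5 = 1.
C[2]: T = 10, S = E(K, T) = 2; 6 ⊕ 2 = 4.
C[3]: T = 11, S = E(K, T) = 3; 6 ⊕ 3 = 5.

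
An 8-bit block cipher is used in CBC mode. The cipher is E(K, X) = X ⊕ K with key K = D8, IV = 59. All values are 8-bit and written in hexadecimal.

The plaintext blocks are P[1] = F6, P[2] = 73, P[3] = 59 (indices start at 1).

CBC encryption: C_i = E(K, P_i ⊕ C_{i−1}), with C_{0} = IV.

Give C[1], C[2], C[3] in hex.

C[1]: P[1] ⊕ 59 = AF; E(K, AF) = 77.
C[2]: P[2] ⊕ 77 = 04; E(K, 04) = DC.
C[3]: P[3] ⊕ DC = 85; E(K, 85) = 5D.

C[1] = 77, C[2] = DC, C[3] = 5D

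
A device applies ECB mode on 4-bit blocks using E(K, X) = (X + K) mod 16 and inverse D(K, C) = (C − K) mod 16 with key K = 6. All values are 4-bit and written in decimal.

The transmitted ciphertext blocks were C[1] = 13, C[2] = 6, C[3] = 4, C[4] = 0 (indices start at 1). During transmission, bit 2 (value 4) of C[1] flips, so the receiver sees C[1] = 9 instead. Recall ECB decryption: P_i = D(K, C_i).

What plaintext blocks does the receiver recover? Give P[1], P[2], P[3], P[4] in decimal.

Only C[1] changed, to 9. In ECB, a change in C_i affects only P_i. Decrypting the received ciphertext:
P[1]: D(K, 9) = 3.
P[2]: D(K, 6) = 0.
P[3]: D(K, 4) = 14.
P[4]: D(K, 0) = 10.
Blocks that differ from the original plaintext: P[1].

P[1] = 3, P[2] = 0, P[3] = 14, P[4] = 10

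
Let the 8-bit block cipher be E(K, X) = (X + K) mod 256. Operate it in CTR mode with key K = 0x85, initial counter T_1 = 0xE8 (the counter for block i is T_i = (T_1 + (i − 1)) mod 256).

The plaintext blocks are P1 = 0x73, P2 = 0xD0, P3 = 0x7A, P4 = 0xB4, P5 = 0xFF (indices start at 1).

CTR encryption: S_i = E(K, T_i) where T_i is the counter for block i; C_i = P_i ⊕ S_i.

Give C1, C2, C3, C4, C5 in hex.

C1: T = 0xE8, S = E(K, T) = 0x6D; 0x73 ⊕ 0x6D = 0x1E.
C2: T = 0xE9, S = E(K, T) = 0x6E; 0xD0 ⊕ 0x6E = 0xBE.
C3: T = 0xEA, S = E(K, T) = 0x6F; 0x7A ⊕ 0x6F = 0x15.
C4: T = 0xEB, S = E(K, T) = 0x70; 0xB4 ⊕ 0x70 = 0xC4.
C5: T = 0xEC, S = E(K, T) = 0x71; 0xFF ⊕ 0x71 = 0x8E.

C1 = 0x1E, C2 = 0xBE, C3 = 0x15, C4 = 0xC4, C5 = 0x8E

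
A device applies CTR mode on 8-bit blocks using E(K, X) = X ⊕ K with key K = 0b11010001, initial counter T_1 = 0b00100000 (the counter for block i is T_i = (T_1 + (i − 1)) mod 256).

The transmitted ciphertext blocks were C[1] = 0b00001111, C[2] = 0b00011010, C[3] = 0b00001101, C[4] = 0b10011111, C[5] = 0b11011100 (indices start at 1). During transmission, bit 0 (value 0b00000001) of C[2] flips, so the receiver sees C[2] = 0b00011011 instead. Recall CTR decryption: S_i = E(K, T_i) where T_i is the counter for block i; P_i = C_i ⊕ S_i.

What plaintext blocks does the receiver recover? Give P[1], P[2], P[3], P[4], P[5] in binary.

Only C[2] changed, to 0b00011011. In CTR, a change in C_i flips the same bit in P_i only; the keystream is unaffected. Decrypting the received ciphertext:
P[1]: T = 0b00100000, S = E(K, T) = 0b11110001; 0b00001111 ⊕ 0b11110001 = 0b11111110.
P[2]: T = 0b00100001, S = E(K, T) = 0b11110000; 0b00011011 ⊕ 0b11110000 = 0b11101011.
P[3]: T = 0b00100010, S = E(K, T) = 0b11110011; 0b00001101 ⊕ 0b11110011 = 0b11111110.
P[4]: T = 0b00100011, S = E(K, T) = 0b11110010; 0b10011111 ⊕ 0b11110010 = 0b01101101.
P[5]: T = 0b00100100, S = E(K, T) = 0b11110101; 0b11011100 ⊕ 0b11110101 = 0b00101001.
Blocks that differ from the original plaintext: P[2].

P[1] = 0b11111110, P[2] = 0b11101011, P[3] = 0b11111110, P[4] = 0b01101101, P[5] = 0b00101001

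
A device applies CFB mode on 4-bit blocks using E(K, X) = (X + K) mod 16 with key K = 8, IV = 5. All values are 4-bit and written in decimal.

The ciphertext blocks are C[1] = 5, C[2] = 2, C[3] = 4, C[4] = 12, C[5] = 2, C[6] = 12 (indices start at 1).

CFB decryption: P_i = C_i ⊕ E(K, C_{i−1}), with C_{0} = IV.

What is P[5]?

P[5]: E(K, 12) = 4; 2 ⊕ 4 = 6.

P[5] = 6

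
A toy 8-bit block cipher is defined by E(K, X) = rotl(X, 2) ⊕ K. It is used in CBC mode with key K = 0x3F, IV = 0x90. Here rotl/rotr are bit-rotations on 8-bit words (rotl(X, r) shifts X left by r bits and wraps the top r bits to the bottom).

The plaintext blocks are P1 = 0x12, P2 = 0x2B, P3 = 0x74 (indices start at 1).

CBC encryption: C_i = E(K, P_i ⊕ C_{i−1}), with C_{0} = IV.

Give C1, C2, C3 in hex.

C1: P1 ⊕ 0x90 = 0x82; E(K, 0x82) = 0x35.
C2: P2 ⊕ 0x35 = 0x1E; E(K, 0x1E) = 0x47.
C3: P3 ⊕ 0x47 = 0x33; E(K, 0x33) = 0xF3.

C1 = 0x35, C2 = 0x47, C3 = 0xF3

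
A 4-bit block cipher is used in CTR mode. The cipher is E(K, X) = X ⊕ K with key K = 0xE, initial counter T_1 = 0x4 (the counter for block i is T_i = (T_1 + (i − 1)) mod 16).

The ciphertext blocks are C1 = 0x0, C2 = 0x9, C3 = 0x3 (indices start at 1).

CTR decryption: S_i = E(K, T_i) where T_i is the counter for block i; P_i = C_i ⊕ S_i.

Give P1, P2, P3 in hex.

P1: T = 0x4, S = E(K, T) = 0xA; 0x0 ⊕ 0xA = 0xA.
P2: T = 0x5, S = E(K, T) = 0xB; 0x9 ⊕ 0xB = 0x2.
P3: T = 0x6, S = E(K, T) = 0x8; 0x3 ⊕ 0x8 = 0xB.

P1 = 0xA, P2 = 0x2, P3 = 0xB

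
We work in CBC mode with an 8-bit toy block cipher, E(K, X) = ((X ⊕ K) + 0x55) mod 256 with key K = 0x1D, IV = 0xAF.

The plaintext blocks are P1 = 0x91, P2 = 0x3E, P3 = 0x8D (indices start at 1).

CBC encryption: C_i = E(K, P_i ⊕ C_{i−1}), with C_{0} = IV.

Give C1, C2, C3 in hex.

C1 = 0x78, C2 = 0xB0, C3 = 0x75

C1: P1 ⊕ 0xAF = 0x3E; E(K, 0x3E) = 0x78.
C2: P2 ⊕ 0x78 = 0x46; E(K, 0x46) = 0xB0.
C3: P3 ⊕ 0xB0 = 0x3D; E(K, 0x3D) = 0x75.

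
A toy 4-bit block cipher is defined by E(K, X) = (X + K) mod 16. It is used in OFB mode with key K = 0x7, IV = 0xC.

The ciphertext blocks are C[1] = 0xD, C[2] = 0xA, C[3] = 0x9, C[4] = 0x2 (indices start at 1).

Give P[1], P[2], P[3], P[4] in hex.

OFB decryption: S_i = E(K, S_{i−1}) with S_{0} = IV; P_i = C_i ⊕ S_i.
P[1]: S = E(K, 0xC) = 0x3; 0xD ⊕ 0x3 = 0xE.
P[2]: S = E(K, 0x3) = 0xA; 0xA ⊕ 0xA = 0x0.
P[3]: S = E(K, 0xA) = 0x1; 0x9 ⊕ 0x1 = 0x8.
P[4]: S = E(K, 0x1) = 0x8; 0x2 ⊕ 0x8 = 0xA.

P[1] = 0xE, P[2] = 0x0, P[3] = 0x8, P[4] = 0xA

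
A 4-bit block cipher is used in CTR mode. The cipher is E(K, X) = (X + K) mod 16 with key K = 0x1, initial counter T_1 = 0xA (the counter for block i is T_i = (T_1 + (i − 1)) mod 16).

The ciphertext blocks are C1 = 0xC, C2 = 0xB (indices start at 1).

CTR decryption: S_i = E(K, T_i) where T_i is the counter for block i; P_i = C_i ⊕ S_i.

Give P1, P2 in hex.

P1: T = 0xA, S = E(K, T) = 0xB; 0xC ⊕ 0xB = 0x7.
P2: T = 0xB, S = E(K, T) = 0xC; 0xB ⊕ 0xC = 0x7.

P1 = 0x7, P2 = 0x7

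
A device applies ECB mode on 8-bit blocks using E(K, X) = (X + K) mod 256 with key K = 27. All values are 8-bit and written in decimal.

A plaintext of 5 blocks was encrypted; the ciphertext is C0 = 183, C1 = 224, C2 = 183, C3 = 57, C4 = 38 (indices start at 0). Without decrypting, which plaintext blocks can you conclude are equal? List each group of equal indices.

ECB encrypts each block independently with the same key, so equal ciphertext blocks imply equal plaintext blocks.
C0 = C2 = 183, so P0 = P2.

P0 = P2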